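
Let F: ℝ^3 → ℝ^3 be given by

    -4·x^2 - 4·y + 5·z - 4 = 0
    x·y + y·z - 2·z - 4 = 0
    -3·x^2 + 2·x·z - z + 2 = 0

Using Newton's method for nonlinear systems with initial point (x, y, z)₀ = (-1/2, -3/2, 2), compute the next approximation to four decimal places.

(-1.1841, -4.1456, -1.7692)

At (-1/2, -3/2, 2): F = (11.0000, -10.2500, -2.7500).
Jacobian J = [[-8·x, -4, 5], [y, x + z, y - 2], [-6·x + 2·z, 0, 2·x - 1]].
At the point, J = [[4.0000, -4.0000, 5.0000], [-1.5000, 1.5000, -3.5000], [7.0000, 0.0000, -2.0000]] (det J = 45.5000).
Solving J·Δ = −F gives Δ = (-0.6841, -2.6456, -3.7692).
Then the next iterate is (x, y, z)₁ = (-1.1841, -4.1456, -1.7692).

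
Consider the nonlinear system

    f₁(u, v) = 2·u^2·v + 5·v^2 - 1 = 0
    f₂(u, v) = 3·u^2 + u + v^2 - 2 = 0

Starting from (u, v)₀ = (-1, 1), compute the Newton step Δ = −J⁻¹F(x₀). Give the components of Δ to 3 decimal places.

(0.000, -0.500)

At (-1, 1): F = (6.000, 1.000).
Jacobian J = [[4·u·v, 2·u^2 + 10·v], [6·u + 1, 2·v]].
At the point, J = [[-4.000, 12.000], [-5.000, 2.000]] (det J = 52.000).
Solving J·Δ = −F gives Δ = (0.000, -0.500).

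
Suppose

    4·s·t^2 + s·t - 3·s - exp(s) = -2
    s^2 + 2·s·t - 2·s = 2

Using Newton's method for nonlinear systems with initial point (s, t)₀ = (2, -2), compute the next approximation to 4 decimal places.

At (2, -2): F = (16.610944, -10.0000).
Jacobian J = [[4·t^2 + t - exp(s) - 3, 8·s·t + s], [2·s + 2·t - 2, 2·s]].
At the point, J = [[3.610944, -30.0000], [-2.0000, 4.0000]] (det J = -45.556224).
Solving J·Δ = −F gives Δ = (-5.1268, -0.0634).
Then the next iterate is (s, t)₁ = (-3.1268, -2.0634).

(-3.1268, -2.0634)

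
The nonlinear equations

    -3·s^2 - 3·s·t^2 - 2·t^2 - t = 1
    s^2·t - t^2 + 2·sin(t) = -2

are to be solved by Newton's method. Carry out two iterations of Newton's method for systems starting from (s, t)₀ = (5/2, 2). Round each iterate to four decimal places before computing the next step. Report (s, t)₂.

At (5/2, 2): F = (-59.7500, 12.318595).
Jacobian J = [[-6·s - 3·t^2, -6·s·t - 4·t - 1], [2·s·t, s^2 - 2·t + 2·cos(t)]].
At the point, J = [[-27.0000, -39.0000], [10.0000, 1.417706]] (det J = 351.721929).
Solving J·Δ = −F gives Δ = (-1.1251, -0.7531).
Then the next iterate is (s, t)₁ = (1.3749, 1.2469).
Round to (1.3749, 1.2469) and repeat: F = (-17.440386, 4.698323), J = [[-12.913679, -16.273777], [3.428726, 0.033075]].
Δ = (-1.3704, 0.0158), so (s, t)₂ = (0.0045, 1.2627).

(0.0045, 1.2627)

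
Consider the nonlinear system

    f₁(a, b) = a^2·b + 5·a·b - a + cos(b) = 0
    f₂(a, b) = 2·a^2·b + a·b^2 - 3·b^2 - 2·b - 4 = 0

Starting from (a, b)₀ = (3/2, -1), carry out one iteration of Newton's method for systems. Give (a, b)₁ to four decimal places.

At (3/2, -1): F = (-10.709698, -8.0000).
Jacobian J = [[2·a·b + 5·b - 1, a^2 + 5·a - sin(b)], [4·a·b + b^2, 2·a^2 + 2·a·b - 6·b - 2]].
At the point, J = [[-9.0000, 10.591471], [-5.0000, 5.5000]] (det J = 3.457355).
Solving J·Δ = −F gives Δ = (-7.4706, -5.3369).
Then the next iterate is (a, b)₁ = (-5.9706, -6.3369).

(-5.9706, -6.3369)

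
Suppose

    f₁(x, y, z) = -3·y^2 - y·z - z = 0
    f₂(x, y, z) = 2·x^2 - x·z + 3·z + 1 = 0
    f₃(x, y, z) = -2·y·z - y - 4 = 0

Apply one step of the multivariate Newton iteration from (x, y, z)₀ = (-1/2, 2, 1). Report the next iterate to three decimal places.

(-1.140, 1.302, -0.977)

At (-1/2, 2, 1): F = (-15.000, 5.000, -10.000).
Jacobian J = [[0, -6·y - z, -y - 1], [4·x - z, 0, -x + 3], [0, -2·z - 1, -2·y]].
At the point, J = [[0.000, -13.000, -3.000], [-3.000, 0.000, 3.500], [0.000, -3.000, -4.000]] (det J = 129.000).
Solving J·Δ = −F gives Δ = (-0.640, -0.698, -1.977).
Then the next iterate is (x, y, z)₁ = (-1.140, 1.302, -0.977).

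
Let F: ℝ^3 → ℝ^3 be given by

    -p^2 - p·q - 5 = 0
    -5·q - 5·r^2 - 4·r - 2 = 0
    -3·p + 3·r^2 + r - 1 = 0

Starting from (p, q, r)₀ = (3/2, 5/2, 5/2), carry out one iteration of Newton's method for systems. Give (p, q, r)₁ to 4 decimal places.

(0.7662, -2.1426, 1.3780)

At (3/2, 5/2, 5/2): F = (-11.0000, -55.7500, 15.7500).
Jacobian J = [[-2·p - q, -p, 0], [0, -5, -10·r - 4], [-3, 0, 6·r + 1]].
At the point, J = [[-5.5000, -1.5000, 0.0000], [0.0000, -5.0000, -29.0000], [-3.0000, 0.0000, 16.0000]] (det J = 309.5000).
Solving J·Δ = −F gives Δ = (-0.7338, -4.6426, -1.1220).
Then the next iterate is (p, q, r)₁ = (0.7662, -2.1426, 1.3780).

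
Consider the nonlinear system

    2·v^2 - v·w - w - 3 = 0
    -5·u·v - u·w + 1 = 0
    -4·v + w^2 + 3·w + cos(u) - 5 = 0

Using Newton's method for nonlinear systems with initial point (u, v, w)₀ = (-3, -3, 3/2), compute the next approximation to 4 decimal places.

(-1.0041, -1.8779, 0.0745)

At (-3, -3, 3/2): F = (18.0000, -39.5000, 12.760008).
Jacobian J = [[0, 4·v - w, -v - 1], [-5·v - w, -5·u, -u], [-sin(u), -4, 2·w + 3]].
At the point, J = [[0.0000, -13.5000, 2.0000], [13.5000, 15.0000, 3.0000], [0.141120, -4.0000, 6.0000]] (det J = 975.551039).
Solving J·Δ = −F gives Δ = (1.9959, 1.1221, -1.4255).
Then the next iterate is (u, v, w)₁ = (-1.0041, -1.8779, 0.0745).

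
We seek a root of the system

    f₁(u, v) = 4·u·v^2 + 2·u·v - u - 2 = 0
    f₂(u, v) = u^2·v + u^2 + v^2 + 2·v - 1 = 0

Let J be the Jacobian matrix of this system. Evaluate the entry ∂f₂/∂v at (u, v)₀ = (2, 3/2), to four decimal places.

∂f₂/∂v = u^2 + 2·v + 2.
At (2, 3/2) this is 9.0000.

9.0000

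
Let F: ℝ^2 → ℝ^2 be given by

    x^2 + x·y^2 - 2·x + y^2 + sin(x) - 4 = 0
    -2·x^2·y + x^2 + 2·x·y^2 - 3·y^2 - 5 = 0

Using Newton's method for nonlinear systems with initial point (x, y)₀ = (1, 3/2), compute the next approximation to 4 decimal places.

(4.1733, -0.0327)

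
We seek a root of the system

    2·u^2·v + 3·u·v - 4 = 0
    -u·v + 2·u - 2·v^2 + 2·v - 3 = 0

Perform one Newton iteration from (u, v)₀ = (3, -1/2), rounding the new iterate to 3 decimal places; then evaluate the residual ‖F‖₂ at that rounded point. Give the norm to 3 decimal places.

At (3, -1/2): F = (-17.500, 3.000).
Jacobian J = [[4·u·v + 3·v, 2·u^2 + 3·u], [-v + 2, -u - 4·v + 2]].
At the point, J = [[-7.500, 27.000], [2.500, 1.000]] (det J = -75.000).
Solving J·Δ = −F gives Δ = (-1.313, 0.283).
Then the next iterate is (u, v)₁ = (1.687, -0.217).
Re-evaluating at (1.687, -0.217): F = (-6.33339, 0.21190), so ‖F‖₂ = 6.337.

6.337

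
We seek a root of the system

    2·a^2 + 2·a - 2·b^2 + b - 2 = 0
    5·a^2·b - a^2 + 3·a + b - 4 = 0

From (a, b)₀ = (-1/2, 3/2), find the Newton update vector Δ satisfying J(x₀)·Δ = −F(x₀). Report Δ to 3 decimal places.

(-1.386, -1.100)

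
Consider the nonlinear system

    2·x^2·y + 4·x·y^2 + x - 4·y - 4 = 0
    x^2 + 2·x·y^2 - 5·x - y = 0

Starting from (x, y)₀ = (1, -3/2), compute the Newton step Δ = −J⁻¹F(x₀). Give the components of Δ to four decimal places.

At (1, -3/2): F = (9.0000, 2.0000).
Jacobian J = [[4·x·y + 4·y^2 + 1, 2·x^2 + 8·x·y - 4], [2·x + 2·y^2 - 5, 4·x·y - 1]].
At the point, J = [[4.0000, -14.0000], [1.5000, -7.0000]] (det J = -7.0000).
Solving J·Δ = −F gives Δ = (-5.0000, -0.7857).

(-5.0000, -0.7857)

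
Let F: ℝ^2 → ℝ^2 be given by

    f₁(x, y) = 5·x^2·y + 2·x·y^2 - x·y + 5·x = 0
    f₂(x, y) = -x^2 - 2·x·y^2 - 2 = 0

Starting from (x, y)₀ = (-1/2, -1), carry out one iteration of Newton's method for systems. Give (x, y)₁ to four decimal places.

(0.1826, -1.9663)

At (-1/2, -1): F = (-5.2500, -1.2500).
Jacobian J = [[10·x·y + 2·y^2 - y + 5, 5·x^2 + 4·x·y - x], [-2·x - 2·y^2, -4·x·y]].
At the point, J = [[13.0000, 3.7500], [-1.0000, -2.0000]] (det J = -22.2500).
Solving J·Δ = −F gives Δ = (0.6826, -0.9663).
Then the next iterate is (x, y)₁ = (0.1826, -1.9663).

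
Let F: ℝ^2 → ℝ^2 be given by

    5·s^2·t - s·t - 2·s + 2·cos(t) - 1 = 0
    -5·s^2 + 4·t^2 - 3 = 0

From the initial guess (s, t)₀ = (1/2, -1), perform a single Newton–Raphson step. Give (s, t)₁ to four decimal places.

At (1/2, -1): F = (-1.669395, -0.2500).
Jacobian J = [[10·s·t - t - 2, 5·s^2 - s - 2·sin(t)], [-10·s, 8·t]].
At the point, J = [[-6.0000, 2.432942], [-5.0000, -8.0000]] (det J = 60.164710).
Solving J·Δ = −F gives Δ = (-0.2321, 0.1138).
Then the next iterate is (s, t)₁ = (0.2679, -0.8862).

(0.2679, -0.8862)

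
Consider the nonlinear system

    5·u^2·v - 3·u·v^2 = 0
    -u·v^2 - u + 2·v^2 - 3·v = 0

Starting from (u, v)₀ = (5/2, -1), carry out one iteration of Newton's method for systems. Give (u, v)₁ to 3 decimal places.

(1.978, -0.478)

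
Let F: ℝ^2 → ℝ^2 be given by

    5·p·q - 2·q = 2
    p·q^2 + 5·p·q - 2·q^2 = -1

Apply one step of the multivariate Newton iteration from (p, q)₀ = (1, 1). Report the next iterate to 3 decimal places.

(-3.000, 7.333)

At (1, 1): F = (1.000, 5.000).
Jacobian J = [[5·q, 5·p - 2], [q^2 + 5·q, 2·p·q + 5·p - 4·q]].
At the point, J = [[5.000, 3.000], [6.000, 3.000]] (det J = -3.000).
Solving J·Δ = −F gives Δ = (-4.000, 6.333).
Then the next iterate is (p, q)₁ = (-3.000, 7.333).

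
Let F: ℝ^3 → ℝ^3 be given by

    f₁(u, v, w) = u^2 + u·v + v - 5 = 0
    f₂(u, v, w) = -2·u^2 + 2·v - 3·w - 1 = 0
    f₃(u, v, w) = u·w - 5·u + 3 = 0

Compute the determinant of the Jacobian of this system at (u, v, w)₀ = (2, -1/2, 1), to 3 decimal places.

J = [[2·u + v, u + 1, 0], [-4·u, 2, -3], [w - 5, 0, u]].
At the point, J = [[3.500, 3.000, 0.000], [-8.000, 2.000, -3.000], [-4.000, 0.000, 2.000]].
det J = 98.000.

98.000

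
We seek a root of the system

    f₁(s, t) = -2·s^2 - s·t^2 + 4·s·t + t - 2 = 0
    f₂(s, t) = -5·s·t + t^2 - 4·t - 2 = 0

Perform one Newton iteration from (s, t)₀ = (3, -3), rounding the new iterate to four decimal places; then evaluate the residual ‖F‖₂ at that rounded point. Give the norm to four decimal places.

At (3, -3): F = (-86.0000, 64.0000).
Jacobian J = [[-4·s - t^2 + 4·t, -2·s·t + 4·s + 1], [-5·t, -5·s + 2·t - 4]].
At the point, J = [[-33.0000, 31.0000], [15.0000, -25.0000]] (det J = 360.0000).
Solving J·Δ = −F gives Δ = (-0.4611, 2.2833).
Then the next iterate is (s, t)₁ = (2.5389, -0.7167).
Re-evaluating at (2.5389, -0.7167): F = (-24.191373, 10.478607), so ‖F‖₂ = 26.3633.

26.3633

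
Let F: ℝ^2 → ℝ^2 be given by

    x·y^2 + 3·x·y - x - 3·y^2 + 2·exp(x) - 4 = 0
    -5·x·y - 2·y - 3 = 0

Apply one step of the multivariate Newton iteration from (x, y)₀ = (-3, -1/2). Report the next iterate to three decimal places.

At (-3, -1/2): F = (2.09957, -9.500).
Jacobian J = [[y^2 + 3·y + 2·exp(x) - 1, 2·x·y + 3·x - 6·y], [-5·y, -5·x - 2]].
At the point, J = [[-2.15043, -3.000], [2.500, 13.000]] (det J = -20.45554).
Solving J·Δ = −F gives Δ = (-0.059, 0.742).
Then the next iterate is (x, y)₁ = (-3.059, 0.242).

(-3.059, 0.242)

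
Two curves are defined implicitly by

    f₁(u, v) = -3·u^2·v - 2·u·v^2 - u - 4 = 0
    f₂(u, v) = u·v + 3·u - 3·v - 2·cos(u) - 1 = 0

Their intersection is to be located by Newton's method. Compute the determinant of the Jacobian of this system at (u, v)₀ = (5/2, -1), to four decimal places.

J = [[-6·u·v - 2·v^2 - 1, -3·u^2 - 4·u·v], [v + 2·sin(u) + 3, u - 3]].
At the point, J = [[12.0000, -8.7500], [3.196944, -0.5000]].
det J = 21.9733.

21.9733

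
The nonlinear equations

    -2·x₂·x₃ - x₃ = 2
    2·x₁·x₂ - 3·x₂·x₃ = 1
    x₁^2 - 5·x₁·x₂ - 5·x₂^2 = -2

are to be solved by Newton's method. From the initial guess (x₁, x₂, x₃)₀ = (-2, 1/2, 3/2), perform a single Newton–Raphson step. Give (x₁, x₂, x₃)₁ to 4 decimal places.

At (-2, 1/2, 3/2): F = (-5.0000, -5.2500, 9.7500).
Jacobian J = [[0, -2·x₃, -2·x₂ - 1], [2·x₂, 2·x₁ - 3·x₃, -3·x₂], [2·x₁ - 5·x₂, -5·x₁ - 10·x₂, 0]].
At the point, J = [[0.0000, -3.0000, -2.0000], [1.0000, -8.5000, -1.5000], [-6.5000, 5.0000, 0.0000]] (det J = 71.2500).
Solving J·Δ = −F gives Δ = (1.5000, 0.0000, -2.5000).
Then the next iterate is (x₁, x₂, x₃)₁ = (-0.5000, 0.5000, -1.0000).

(-0.5000, 0.5000, -1.0000)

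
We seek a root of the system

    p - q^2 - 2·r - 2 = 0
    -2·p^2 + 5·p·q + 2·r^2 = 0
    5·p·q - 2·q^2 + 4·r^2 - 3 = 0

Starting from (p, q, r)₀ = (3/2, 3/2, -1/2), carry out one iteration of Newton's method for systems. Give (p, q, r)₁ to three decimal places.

At (3/2, 3/2, -1/2): F = (-1.750, 7.250, 4.750).
Jacobian J = [[1, -2·q, -2], [-4·p + 5·q, 5·p, 4·r], [5·q, 5·p - 4·q, 8·r]].
At the point, J = [[1.000, -3.000, -2.000], [1.500, 7.500, -2.000], [7.500, 1.500, -4.000]] (det J = 108.000).
Solving J·Δ = −F gives Δ = (-0.354, -0.840, 0.208).
Then the next iterate is (p, q, r)₁ = (1.146, 0.660, -0.292).

(1.146, 0.660, -0.292)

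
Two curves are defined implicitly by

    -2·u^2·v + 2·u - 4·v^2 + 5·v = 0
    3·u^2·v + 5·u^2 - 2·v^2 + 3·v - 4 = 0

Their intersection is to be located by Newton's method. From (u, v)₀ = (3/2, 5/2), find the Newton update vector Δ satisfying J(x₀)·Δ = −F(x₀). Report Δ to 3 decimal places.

(-0.515, -0.721)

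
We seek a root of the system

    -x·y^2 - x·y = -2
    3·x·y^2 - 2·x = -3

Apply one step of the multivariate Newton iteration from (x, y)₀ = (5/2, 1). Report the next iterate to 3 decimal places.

(2.333, 0.644)

At (5/2, 1): F = (-3.000, 5.500).
Jacobian J = [[-y^2 - y, -2·x·y - x], [3·y^2 - 2, 6·x·y]].
At the point, J = [[-2.000, -7.500], [1.000, 15.000]] (det J = -22.500).
Solving J·Δ = −F gives Δ = (-0.167, -0.356).
Then the next iterate is (x, y)₁ = (2.333, 0.644).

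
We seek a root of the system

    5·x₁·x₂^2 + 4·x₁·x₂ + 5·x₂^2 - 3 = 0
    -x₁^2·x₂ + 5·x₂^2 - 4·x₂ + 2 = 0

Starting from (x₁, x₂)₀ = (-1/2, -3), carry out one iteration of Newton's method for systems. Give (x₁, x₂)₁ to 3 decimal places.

(-0.379, -1.266)

At (-1/2, -3): F = (25.500, 59.750).
Jacobian J = [[5·x₂^2 + 4·x₂, 10·x₁·x₂ + 4·x₁ + 10·x₂], [-2·x₁·x₂, -x₁^2 + 10·x₂ - 4]].
At the point, J = [[33.000, -17.000], [-3.000, -34.250]] (det J = -1181.250).
Solving J·Δ = −F gives Δ = (0.121, 1.734).
Then the next iterate is (x₁, x₂)₁ = (-0.379, -1.266).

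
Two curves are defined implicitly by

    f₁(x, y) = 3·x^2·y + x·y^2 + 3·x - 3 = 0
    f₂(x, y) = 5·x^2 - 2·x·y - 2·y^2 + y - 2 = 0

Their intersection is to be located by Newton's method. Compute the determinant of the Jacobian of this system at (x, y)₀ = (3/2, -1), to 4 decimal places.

-73.7500

J = [[6·x·y + y^2 + 3, 3·x^2 + 2·x·y], [10·x - 2·y, -2·x - 4·y + 1]].
At the point, J = [[-5.0000, 3.7500], [17.0000, 2.0000]].
det J = -73.7500.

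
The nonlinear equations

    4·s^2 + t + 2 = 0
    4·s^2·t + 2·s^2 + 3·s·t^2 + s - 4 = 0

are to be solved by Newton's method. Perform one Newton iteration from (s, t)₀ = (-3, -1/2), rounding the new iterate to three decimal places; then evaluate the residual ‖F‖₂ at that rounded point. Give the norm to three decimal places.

At (-3, -1/2): F = (37.500, -9.250).
Jacobian J = [[8·s, 1], [8·s·t + 4·s + 3·t^2 + 1, 4·s^2 + 6·s·t]].
At the point, J = [[-24.000, 1.000], [1.750, 45.000]] (det J = -1081.750).
Solving J·Δ = −F gives Δ = (1.569, 0.145).
Then the next iterate is (s, t)₁ = (-1.431, -0.355).
Re-evaluating at (-1.431, -0.355): F = (9.83604, -4.78432), so ‖F‖₂ = 10.938.

10.938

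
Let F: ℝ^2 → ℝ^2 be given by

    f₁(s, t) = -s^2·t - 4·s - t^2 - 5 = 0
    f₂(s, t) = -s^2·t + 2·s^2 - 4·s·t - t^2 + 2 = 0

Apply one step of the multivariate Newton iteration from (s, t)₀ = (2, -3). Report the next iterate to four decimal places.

(1.8750, 2.5000)

At (2, -3): F = (-10.0000, 37.0000).
Jacobian J = [[-2·s·t - 4, -s^2 - 2·t], [-2·s·t + 4·s - 4·t, -s^2 - 4·s - 2·t]].
At the point, J = [[8.0000, 2.0000], [32.0000, -6.0000]] (det J = -112.0000).
Solving J·Δ = −F gives Δ = (-0.1250, 5.5000).
Then the next iterate is (s, t)₁ = (1.8750, 2.5000).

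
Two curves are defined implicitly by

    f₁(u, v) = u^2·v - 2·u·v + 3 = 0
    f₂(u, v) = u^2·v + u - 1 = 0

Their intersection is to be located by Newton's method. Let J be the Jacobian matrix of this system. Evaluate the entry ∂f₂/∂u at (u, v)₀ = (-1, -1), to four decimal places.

3.0000

∂f₂/∂u = 2·u·v + 1.
At (-1, -1) this is 3.0000.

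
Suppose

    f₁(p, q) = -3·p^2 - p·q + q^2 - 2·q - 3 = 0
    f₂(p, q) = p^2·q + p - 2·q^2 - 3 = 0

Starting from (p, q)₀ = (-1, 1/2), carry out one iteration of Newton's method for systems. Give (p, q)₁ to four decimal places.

At (-1, 1/2): F = (-6.2500, -4.0000).
Jacobian J = [[-6·p - q, -p + 2·q - 2], [2·p·q + 1, p^2 - 4·q]].
At the point, J = [[5.5000, 0.0000], [0.0000, -1.0000]] (det J = -5.5000).
Solving J·Δ = −F gives Δ = (1.1364, -4.0000).
Then the next iterate is (p, q)₁ = (0.1364, -3.5000).

(0.1364, -3.5000)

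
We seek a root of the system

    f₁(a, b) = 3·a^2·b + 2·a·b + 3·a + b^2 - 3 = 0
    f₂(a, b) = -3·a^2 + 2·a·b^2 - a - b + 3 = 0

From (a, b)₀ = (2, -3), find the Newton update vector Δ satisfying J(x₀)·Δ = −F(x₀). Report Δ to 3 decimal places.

At (2, -3): F = (-36.000, 28.000).
Jacobian J = [[6·a·b + 2·b + 3, 3·a^2 + 2·a + 2·b], [-6·a + 2·b^2 - 1, 4·a·b - 1]].
At the point, J = [[-39.000, 10.000], [5.000, -25.000]] (det J = 925.000).
Solving J·Δ = −F gives Δ = (-0.670, 0.986).

(-0.670, 0.986)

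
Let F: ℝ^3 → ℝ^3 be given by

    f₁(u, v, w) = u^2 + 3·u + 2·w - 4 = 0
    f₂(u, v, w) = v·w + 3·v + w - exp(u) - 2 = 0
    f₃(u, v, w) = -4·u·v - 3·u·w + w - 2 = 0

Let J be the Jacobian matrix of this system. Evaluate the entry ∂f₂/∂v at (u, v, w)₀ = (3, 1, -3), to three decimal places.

∂f₂/∂v = w + 3.
At (3, 1, -3) this is 0.000.

0.000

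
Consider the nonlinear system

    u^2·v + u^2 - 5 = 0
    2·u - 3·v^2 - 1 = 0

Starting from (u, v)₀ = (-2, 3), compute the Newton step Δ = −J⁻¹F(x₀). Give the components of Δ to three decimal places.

At (-2, 3): F = (11.000, -32.000).
Jacobian J = [[2·u·v + 2·u, u^2], [2, -6·v]].
At the point, J = [[-16.000, 4.000], [2.000, -18.000]] (det J = 280.000).
Solving J·Δ = −F gives Δ = (0.250, -1.750).

(0.250, -1.750)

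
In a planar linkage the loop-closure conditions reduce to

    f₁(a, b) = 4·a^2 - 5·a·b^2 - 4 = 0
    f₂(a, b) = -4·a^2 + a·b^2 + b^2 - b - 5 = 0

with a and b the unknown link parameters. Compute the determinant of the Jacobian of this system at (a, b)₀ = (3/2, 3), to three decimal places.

-597.000

J = [[8·a - 5·b^2, -10·a·b], [-8·a + b^2, 2·a·b + 2·b - 1]].
At the point, J = [[-33.000, -45.000], [-3.000, 14.000]].
det J = -597.000.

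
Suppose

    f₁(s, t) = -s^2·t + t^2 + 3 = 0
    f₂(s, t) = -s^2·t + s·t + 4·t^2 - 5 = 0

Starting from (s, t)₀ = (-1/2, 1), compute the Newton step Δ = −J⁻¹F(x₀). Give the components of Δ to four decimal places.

(-8.0667, 2.4667)

At (-1/2, 1): F = (3.7500, -1.7500).
Jacobian J = [[-2·s·t, -s^2 + 2·t], [-2·s·t + t, -s^2 + s + 8·t]].
At the point, J = [[1.0000, 1.7500], [2.0000, 7.2500]] (det J = 3.7500).
Solving J·Δ = −F gives Δ = (-8.0667, 2.4667).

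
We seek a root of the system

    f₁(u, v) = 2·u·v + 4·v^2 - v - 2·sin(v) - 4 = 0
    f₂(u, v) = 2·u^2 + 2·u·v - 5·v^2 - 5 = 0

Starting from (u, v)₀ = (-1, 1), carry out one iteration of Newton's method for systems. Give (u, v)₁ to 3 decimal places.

At (-1, 1): F = (-4.68294, -10.000).
Jacobian J = [[2·v, 2·u + 8·v - 2·cos(v) - 1], [4·u + 2·v, 2·u - 10·v]].
At the point, J = [[2.000, 3.91940], [-2.000, -12.000]] (det J = -16.16121).
Solving J·Δ = −F gives Δ = (5.902, -1.817).
Then the next iterate is (u, v)₁ = (4.902, -0.817).

(4.902, -0.817)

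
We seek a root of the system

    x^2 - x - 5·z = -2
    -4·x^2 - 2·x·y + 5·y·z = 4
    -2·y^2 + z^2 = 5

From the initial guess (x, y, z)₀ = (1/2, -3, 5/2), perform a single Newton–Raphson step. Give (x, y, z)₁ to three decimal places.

(-9.052, -0.708, 0.350)

At (1/2, -3, 5/2): F = (-10.750, -39.500, -16.750).
Jacobian J = [[2·x - 1, 0, -5], [-8·x - 2·y, -2·x + 5·z, 5·y], [0, -4·y, 2·z]].
At the point, J = [[0.000, 0.000, -5.000], [2.000, 11.500, -15.000], [0.000, 12.000, 5.000]] (det J = -120.000).
Solving J·Δ = −F gives Δ = (-9.552, 2.292, -2.150).
Then the next iterate is (x, y, z)₁ = (-9.052, -0.708, 0.350).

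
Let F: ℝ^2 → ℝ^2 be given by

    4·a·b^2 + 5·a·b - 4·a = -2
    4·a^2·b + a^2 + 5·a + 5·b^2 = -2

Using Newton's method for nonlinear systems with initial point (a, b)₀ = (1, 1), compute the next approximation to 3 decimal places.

(0.016, 0.840)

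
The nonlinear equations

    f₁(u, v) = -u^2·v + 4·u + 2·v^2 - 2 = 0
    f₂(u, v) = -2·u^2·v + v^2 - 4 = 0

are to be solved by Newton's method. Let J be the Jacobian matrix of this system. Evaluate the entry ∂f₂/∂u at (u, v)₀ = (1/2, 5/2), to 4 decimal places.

∂f₂/∂u = -4·u·v.
At (1/2, 5/2) this is -5.0000.

-5.0000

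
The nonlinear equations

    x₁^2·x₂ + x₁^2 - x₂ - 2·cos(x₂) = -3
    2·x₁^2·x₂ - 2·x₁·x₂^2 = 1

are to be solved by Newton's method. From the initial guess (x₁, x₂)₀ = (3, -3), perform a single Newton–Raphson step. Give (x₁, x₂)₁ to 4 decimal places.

(4.2980, 0.3165)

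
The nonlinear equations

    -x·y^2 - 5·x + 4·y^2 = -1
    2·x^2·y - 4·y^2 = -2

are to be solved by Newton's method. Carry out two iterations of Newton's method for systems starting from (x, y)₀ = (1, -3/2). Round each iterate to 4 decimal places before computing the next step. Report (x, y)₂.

(0.5175, -0.6996)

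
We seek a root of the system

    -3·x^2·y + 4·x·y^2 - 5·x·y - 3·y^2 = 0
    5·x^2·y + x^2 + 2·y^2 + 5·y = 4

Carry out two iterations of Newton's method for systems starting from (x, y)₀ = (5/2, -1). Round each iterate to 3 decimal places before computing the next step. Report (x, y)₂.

(3.765, 5.604)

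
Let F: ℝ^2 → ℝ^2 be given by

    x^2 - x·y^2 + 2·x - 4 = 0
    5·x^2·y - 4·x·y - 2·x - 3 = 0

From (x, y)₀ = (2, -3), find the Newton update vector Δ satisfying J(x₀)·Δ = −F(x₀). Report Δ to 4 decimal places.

(-0.6170, 1.0124)

At (2, -3): F = (-14.0000, -43.0000).
Jacobian J = [[2·x - y^2 + 2, -2·x·y], [10·x·y - 4·y - 2, 5·x^2 - 4·x]].
At the point, J = [[-3.0000, 12.0000], [-50.0000, 12.0000]] (det J = 564.0000).
Solving J·Δ = −F gives Δ = (-0.6170, 1.0124).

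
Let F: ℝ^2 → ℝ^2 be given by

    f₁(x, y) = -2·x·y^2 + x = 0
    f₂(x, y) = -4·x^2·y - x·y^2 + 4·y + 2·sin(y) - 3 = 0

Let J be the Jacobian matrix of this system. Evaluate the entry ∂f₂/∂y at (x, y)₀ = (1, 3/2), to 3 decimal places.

-2.859

∂f₂/∂y = -4·x^2 - 2·x·y + 2·cos(y) + 4.
At (1, 3/2) this is -2.859.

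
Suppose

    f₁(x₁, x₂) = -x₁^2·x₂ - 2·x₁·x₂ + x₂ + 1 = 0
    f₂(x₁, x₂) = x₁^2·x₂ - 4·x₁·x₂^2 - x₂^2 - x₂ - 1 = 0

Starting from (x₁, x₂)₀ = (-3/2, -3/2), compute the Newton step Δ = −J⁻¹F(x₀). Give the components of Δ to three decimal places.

(-0.270, 0.697)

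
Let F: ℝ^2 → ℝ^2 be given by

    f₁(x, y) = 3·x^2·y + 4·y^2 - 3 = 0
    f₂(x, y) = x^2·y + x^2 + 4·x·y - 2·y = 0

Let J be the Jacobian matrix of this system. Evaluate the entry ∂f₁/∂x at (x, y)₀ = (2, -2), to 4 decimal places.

-24.0000

∂f₁/∂x = 6·x·y.
At (2, -2) this is -24.0000.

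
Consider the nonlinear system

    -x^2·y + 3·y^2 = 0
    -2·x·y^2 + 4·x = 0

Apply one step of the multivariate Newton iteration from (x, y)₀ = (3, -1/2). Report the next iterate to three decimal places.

At (3, -1/2): F = (5.250, 10.500).
Jacobian J = [[-2·x·y, -x^2 + 6·y], [-2·y^2 + 4, -4·x·y]].
At the point, J = [[3.000, -12.000], [3.500, 6.000]] (det J = 60.000).
Solving J·Δ = −F gives Δ = (-2.625, -0.219).
Then the next iterate is (x, y)₁ = (0.375, -0.719).

(0.375, -0.719)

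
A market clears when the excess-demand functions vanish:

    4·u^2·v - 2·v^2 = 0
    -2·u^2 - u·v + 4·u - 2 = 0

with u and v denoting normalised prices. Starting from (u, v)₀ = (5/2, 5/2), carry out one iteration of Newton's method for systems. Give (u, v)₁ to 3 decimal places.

(-12.000, 47.500)

At (5/2, 5/2): F = (50.000, -10.750).
Jacobian J = [[8·u·v, 4·u^2 - 4·v], [-4·u - v + 4, -u]].
At the point, J = [[50.000, 15.000], [-8.500, -2.500]] (det J = 2.500).
Solving J·Δ = −F gives Δ = (-14.500, 45.000).
Then the next iterate is (u, v)₁ = (-12.000, 47.500).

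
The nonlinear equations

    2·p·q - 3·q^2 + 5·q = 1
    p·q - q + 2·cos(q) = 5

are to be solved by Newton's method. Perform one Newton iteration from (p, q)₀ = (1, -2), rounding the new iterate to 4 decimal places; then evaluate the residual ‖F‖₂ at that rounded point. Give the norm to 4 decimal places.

7.2552

At (1, -2): F = (-27.0000, -5.832294).
Jacobian J = [[2·q, 2·p - 6·q + 5], [q, p - 2·sin(q) - 1]].
At the point, J = [[-4.0000, 19.0000], [-2.0000, 1.818595]] (det J = 30.725621).
Solving J·Δ = −F gives Δ = (-2.0085, 0.9982).
Then the next iterate is (p, q)₁ = (-1.0085, -1.0018).
Re-evaluating at (-1.0085, -1.0018): F = (-6.999179, -1.910311), so ‖F‖₂ = 7.2552.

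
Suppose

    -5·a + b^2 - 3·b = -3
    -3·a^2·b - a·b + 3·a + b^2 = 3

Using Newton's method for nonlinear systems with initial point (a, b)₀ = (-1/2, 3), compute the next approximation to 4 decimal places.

At (-1/2, 3): F = (5.5000, 3.7500).
Jacobian J = [[-5, 2·b - 3], [-6·a·b - b + 3, -3·a^2 - a + 2·b]].
At the point, J = [[-5.0000, 3.0000], [9.0000, 5.7500]] (det J = -55.7500).
Solving J·Δ = −F gives Δ = (0.3655, -1.2242).
Then the next iterate is (a, b)₁ = (-0.1345, 1.7758).

(-0.1345, 1.7758)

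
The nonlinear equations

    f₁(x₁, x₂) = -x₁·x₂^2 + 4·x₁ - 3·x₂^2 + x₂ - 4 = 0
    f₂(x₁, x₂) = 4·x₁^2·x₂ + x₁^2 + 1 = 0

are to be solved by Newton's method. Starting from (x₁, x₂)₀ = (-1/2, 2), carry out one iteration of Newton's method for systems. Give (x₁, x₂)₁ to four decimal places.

(-0.3117, 0.4444)

At (-1/2, 2): F = (-14.0000, 3.2500).
Jacobian J = [[-x₂^2 + 4, -2·x₁·x₂ - 6·x₂ + 1], [8·x₁·x₂ + 2·x₁, 4·x₁^2]].
At the point, J = [[0.0000, -9.0000], [-9.0000, 1.0000]] (det J = -81.0000).
Solving J·Δ = −F gives Δ = (0.1883, -1.5556).
Then the next iterate is (x₁, x₂)₁ = (-0.3117, 0.4444).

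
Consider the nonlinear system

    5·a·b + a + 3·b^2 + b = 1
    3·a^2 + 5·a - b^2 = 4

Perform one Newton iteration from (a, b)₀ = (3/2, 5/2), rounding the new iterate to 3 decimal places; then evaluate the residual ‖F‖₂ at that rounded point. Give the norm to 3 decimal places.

At (3/2, 5/2): F = (40.500, 4.000).
Jacobian J = [[5·b + 1, 5·a + 6·b + 1], [6·a + 5, -2·b]].
At the point, J = [[13.500, 23.500], [14.000, -5.000]] (det J = -396.500).
Solving J·Δ = −F gives Δ = (-0.748, -1.294).
Then the next iterate is (a, b)₁ = (0.752, 1.206).
Re-evaluating at (0.752, 1.206): F = (9.85587, 0.00208), so ‖F‖₂ = 9.856.

9.856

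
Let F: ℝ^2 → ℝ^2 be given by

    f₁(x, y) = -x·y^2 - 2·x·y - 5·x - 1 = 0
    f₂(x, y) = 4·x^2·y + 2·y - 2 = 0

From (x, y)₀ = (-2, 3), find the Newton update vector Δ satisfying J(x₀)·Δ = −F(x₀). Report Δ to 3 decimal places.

(0.319, -2.039)

At (-2, 3): F = (39.000, 52.000).
Jacobian J = [[-y^2 - 2·y - 5, -2·x·y - 2·x], [8·x·y, 4·x^2 + 2]].
At the point, J = [[-20.000, 16.000], [-48.000, 18.000]] (det J = 408.000).
Solving J·Δ = −F gives Δ = (0.319, -2.039).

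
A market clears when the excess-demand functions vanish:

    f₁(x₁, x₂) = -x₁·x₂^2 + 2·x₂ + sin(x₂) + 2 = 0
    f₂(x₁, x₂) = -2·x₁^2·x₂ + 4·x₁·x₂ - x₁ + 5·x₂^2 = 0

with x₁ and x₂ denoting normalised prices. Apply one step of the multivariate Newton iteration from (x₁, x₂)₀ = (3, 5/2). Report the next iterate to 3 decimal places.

(2.929, 1.724)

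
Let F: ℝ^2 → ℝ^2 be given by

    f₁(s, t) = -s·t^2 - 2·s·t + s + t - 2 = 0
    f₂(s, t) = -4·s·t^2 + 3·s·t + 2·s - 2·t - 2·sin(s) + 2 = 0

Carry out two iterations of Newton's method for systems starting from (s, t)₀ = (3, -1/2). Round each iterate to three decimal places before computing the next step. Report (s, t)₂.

(1.409, -0.539)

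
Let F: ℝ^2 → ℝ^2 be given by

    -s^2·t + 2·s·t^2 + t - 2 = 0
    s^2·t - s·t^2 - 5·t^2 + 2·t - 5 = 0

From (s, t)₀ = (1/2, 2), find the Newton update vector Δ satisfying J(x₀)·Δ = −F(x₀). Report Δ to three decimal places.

(0.346, -1.174)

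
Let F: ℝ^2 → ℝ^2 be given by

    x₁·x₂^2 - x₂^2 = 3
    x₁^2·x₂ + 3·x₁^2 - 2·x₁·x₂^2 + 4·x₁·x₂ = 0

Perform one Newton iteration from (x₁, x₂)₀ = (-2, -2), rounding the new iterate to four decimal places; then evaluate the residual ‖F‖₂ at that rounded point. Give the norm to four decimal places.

11.3224

At (-2, -2): F = (-15.0000, 36.0000).
Jacobian J = [[x₂^2, 2·x₁·x₂ - 2·x₂], [2·x₁·x₂ + 6·x₁ - 2·x₂^2 + 4·x₂, x₁^2 - 4·x₁·x₂ + 4·x₁]].
At the point, J = [[4.0000, 12.0000], [-20.0000, -20.0000]] (det J = 160.0000).
Solving J·Δ = −F gives Δ = (0.8250, 0.9750).
Then the next iterate is (x₁, x₂)₁ = (-1.1750, -1.0250).
Re-evaluating at (-1.1750, -1.0250): F = (-5.285109, 10.013203), so ‖F‖₂ = 11.3224.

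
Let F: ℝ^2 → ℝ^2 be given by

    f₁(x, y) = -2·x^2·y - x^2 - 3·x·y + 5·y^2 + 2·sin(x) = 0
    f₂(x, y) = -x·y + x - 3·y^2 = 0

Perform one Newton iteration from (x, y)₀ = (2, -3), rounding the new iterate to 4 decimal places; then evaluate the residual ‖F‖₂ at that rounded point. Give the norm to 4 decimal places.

23.8198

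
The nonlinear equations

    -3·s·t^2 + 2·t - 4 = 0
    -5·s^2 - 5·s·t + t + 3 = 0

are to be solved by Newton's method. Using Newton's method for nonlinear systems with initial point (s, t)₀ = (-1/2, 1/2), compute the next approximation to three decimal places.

(-2.385, 0.846)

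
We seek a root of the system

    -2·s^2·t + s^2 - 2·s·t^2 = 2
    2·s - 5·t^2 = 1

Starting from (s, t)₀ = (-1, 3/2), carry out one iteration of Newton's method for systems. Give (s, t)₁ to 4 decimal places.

(98.0000, 13.7500)

At (-1, 3/2): F = (0.5000, -14.2500).
Jacobian J = [[-4·s·t + 2·s - 2·t^2, -2·s^2 - 4·s·t], [2, -10·t]].
At the point, J = [[-0.5000, 4.0000], [2.0000, -15.0000]] (det J = -0.5000).
Solving J·Δ = −F gives Δ = (99.0000, 12.2500).
Then the next iterate is (s, t)₁ = (98.0000, 13.7500).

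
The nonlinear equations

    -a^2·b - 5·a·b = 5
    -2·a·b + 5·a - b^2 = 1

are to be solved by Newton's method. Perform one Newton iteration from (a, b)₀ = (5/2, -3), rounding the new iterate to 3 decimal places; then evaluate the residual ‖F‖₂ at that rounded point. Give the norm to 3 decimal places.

9.956

At (5/2, -3): F = (51.250, 17.500).
Jacobian J = [[-2·a·b - 5·b, -a^2 - 5·a], [-2·b + 5, -2·a - 2·b]].
At the point, J = [[30.000, -18.750], [11.000, 1.000]] (det J = 236.250).
Solving J·Δ = −F gives Δ = (-1.606, 0.164).
Then the next iterate is (a, b)₁ = (0.894, -2.836).
Re-evaluating at (0.894, -2.836): F = (9.94355, 0.49787), so ‖F‖₂ = 9.956.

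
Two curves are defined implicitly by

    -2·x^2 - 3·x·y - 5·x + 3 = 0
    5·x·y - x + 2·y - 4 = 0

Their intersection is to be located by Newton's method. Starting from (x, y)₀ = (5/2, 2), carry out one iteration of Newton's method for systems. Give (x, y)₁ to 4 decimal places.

At (5/2, 2): F = (-37.0000, 22.5000).
Jacobian J = [[-4·x - 3·y - 5, -3·x], [5·y - 1, 5·x + 2]].
At the point, J = [[-21.0000, -7.5000], [9.0000, 14.5000]] (det J = -237.0000).
Solving J·Δ = −F gives Δ = (-1.5517, -0.5886).
Then the next iterate is (x, y)₁ = (0.9483, 1.4114).

(0.9483, 1.4114)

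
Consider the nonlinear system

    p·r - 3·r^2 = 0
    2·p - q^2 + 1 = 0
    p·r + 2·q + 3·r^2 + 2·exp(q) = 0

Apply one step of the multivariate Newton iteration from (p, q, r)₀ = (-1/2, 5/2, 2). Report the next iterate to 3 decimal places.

(-0.184, 1.377, 1.011)

At (-1/2, 5/2, 2): F = (-13.000, -6.250, 40.36499).
Jacobian J = [[r, 0, p - 6·r], [2, -2·q, 0], [r, 2·exp(q) + 2, p + 6·r]].
At the point, J = [[2.000, 0.000, -12.500], [2.000, -5.000, 0.000], [2.000, 26.36499, 11.500]] (det J = -899.12470).
Solving J·Δ = −F gives Δ = (0.316, -1.123, -0.989).
Then the next iterate is (p, q, r)₁ = (-0.184, 1.377, 1.011).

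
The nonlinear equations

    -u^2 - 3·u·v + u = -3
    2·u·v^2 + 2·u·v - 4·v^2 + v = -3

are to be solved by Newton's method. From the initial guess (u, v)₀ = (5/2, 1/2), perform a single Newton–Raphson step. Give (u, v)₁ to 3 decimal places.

At (5/2, 1/2): F = (-4.500, 6.250).
Jacobian J = [[-2·u - 3·v + 1, -3·u], [2·v^2 + 2·v, 4·u·v + 2·u - 8·v + 1]].
At the point, J = [[-5.500, -7.500], [1.500, 7.000]] (det J = -27.250).
Solving J·Δ = −F gives Δ = (0.564, -1.014).
Then the next iterate is (u, v)₁ = (3.064, -0.514).

(3.064, -0.514)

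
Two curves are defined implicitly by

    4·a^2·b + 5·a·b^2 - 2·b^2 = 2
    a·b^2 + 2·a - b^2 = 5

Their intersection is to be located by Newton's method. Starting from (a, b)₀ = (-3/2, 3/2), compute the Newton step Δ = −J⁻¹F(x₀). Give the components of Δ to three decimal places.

At (-3/2, 3/2): F = (-9.875, -13.625).
Jacobian J = [[8·a·b + 5·b^2, 4·a^2 + 10·a·b - 4·b], [b^2 + 2, 2·a·b - 2·b]].
At the point, J = [[-6.750, -19.500], [4.250, -7.500]] (det J = 133.500).
Solving J·Δ = −F gives Δ = (1.435, -1.003).

(1.435, -1.003)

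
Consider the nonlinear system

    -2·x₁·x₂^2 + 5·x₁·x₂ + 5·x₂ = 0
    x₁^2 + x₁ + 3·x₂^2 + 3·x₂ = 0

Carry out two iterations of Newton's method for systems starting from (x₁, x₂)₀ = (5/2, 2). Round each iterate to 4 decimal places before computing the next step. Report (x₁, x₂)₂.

(1.1893, 2.4105)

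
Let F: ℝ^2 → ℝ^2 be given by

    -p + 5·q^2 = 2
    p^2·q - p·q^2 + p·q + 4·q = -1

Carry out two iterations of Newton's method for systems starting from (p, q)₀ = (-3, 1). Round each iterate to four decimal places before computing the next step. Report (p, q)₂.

At (-3, 1): F = (6.0000, 14.0000).
Jacobian J = [[-1, 10·q], [2·p·q - q^2 + q, p^2 - 2·p·q + p + 4]].
At the point, J = [[-1.0000, 10.0000], [-6.0000, 16.0000]] (det J = 44.0000).
Solving J·Δ = −F gives Δ = (1.0000, -0.5000).
Then the next iterate is (p, q)₁ = (-2.0000, 0.5000).
Round to (-2.0000, 0.5000) and repeat: F = (1.2500, 4.5000), J = [[-1.0000, 5.0000], [-1.7500, 8.0000]].
Δ = (16.6667, 3.0833), so (p, q)₂ = (14.6667, 3.5833).

(14.6667, 3.5833)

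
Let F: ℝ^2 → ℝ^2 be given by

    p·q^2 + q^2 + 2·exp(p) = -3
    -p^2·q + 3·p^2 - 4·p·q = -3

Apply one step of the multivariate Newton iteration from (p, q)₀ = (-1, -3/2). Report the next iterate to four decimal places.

(-2.2512, -3.2512)

At (-1, -3/2): F = (3.735759, 1.5000).
Jacobian J = [[q^2 + 2·exp(p), 2·p·q + 2·q], [-2·p·q + 6·p - 4·q, -p^2 - 4·p]].
At the point, J = [[2.985759, 0.0000], [-3.0000, 3.0000]] (det J = 8.957277).
Solving J·Δ = −F gives Δ = (-1.2512, -1.7512).
Then the next iterate is (p, q)₁ = (-2.2512, -3.2512).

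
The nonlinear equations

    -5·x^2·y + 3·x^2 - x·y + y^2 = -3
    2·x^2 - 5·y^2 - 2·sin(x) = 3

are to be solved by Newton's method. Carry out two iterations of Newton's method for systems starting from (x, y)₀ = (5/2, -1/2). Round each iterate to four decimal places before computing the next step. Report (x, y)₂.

(1.5556, 0.6306)

At (5/2, -1/2): F = (38.8750, 7.053056).
Jacobian J = [[-10·x·y + 6·x - y, -5·x^2 - x + 2·y], [4·x - 2·cos(x), -10·y]].
At the point, J = [[28.0000, -34.7500], [11.602287, 5.0000]] (det J = 543.179481).
Solving J·Δ = −F gives Δ = (-0.8091, 0.4668).
Then the next iterate is (x, y)₁ = (1.6909, -0.0332).
Round to (1.6909, -0.0332) and repeat: F = (12.109286, 0.727182), J = [[10.739979, -16.053014], [7.003230, 0.3320]].
Δ = (-0.1353, 0.6638), so (x, y)₂ = (1.5556, 0.6306).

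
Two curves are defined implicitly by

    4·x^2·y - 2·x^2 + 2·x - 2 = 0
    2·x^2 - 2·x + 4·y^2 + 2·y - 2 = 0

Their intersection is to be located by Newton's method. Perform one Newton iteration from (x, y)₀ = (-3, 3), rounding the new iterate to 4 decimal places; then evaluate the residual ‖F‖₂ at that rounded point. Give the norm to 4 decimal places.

28.1778

At (-3, 3): F = (82.0000, 64.0000).
Jacobian J = [[8·x·y - 4·x + 2, 4·x^2], [4·x - 2, 8·y + 2]].
At the point, J = [[-58.0000, 36.0000], [-14.0000, 26.0000]] (det J = -1004.0000).
Solving J·Δ = −F gives Δ = (-0.1713, -2.5538).
Then the next iterate is (x, y)₁ = (-3.1713, 0.4462).
Re-evaluating at (-3.1713, 0.4462): F = (-10.506897, 26.145665), so ‖F‖₂ = 28.1778.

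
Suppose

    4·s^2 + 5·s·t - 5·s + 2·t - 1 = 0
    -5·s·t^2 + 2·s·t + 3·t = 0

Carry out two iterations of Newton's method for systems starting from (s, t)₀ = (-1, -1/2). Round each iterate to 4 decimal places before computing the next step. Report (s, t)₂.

At (-1, -1/2): F = (9.5000, 0.7500).
Jacobian J = [[8·s + 5·t - 5, 5·s + 2], [-5·t^2 + 2·t, -10·s·t + 2·s + 3]].
At the point, J = [[-15.5000, -3.0000], [-2.2500, -4.0000]] (det J = 55.2500).
Solving J·Δ = −F gives Δ = (0.6471, -0.1765).
Then the next iterate is (s, t)₁ = (-0.3529, -0.6765).
Round to (-0.3529, -0.6765) and repeat: F = (1.103338, -0.744499), J = [[-11.2057, 0.2355], [-3.641261, -0.093168]].
Δ = (-0.0381, -6.5001), so (s, t)₂ = (-0.3910, -7.1766).

(-0.3910, -7.1766)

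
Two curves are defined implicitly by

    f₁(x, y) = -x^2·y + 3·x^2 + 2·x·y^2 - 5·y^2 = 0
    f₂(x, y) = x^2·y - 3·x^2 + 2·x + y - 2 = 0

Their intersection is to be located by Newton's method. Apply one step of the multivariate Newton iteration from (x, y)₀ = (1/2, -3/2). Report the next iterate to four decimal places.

At (1/2, -3/2): F = (-7.8750, -3.6250).
Jacobian J = [[-2·x·y + 6·x + 2·y^2, -x^2 + 4·x·y - 10·y], [2·x·y - 6·x + 2, x^2 + 1]].
At the point, J = [[9.0000, 11.7500], [-2.5000, 1.2500]] (det J = 40.6250).
Solving J·Δ = −F gives Δ = (-0.8062, 1.2877).
Then the next iterate is (x, y)₁ = (-0.3062, -0.2123).

(-0.3062, -0.2123)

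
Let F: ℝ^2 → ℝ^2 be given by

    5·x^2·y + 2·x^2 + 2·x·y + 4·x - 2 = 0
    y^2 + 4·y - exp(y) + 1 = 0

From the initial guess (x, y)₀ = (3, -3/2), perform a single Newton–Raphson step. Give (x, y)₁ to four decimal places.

(7.5838, 2.3271)

At (3, -3/2): F = (-48.5000, -2.973130).
Jacobian J = [[10·x·y + 4·x + 2·y + 4, 5·x^2 + 2·x], [0, 2·y - exp(y) + 4]].
At the point, J = [[-32.0000, 51.0000], [0.0000, 0.776870]] (det J = -24.859835).
Solving J·Δ = −F gives Δ = (4.5838, 3.8271).
Then the next iterate is (x, y)₁ = (7.5838, 2.3271).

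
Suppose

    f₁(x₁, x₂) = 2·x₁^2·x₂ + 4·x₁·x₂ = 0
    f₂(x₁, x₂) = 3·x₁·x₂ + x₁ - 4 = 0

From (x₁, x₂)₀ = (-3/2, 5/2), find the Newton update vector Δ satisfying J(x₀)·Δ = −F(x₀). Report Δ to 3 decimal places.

(0.234, -3.280)

At (-3/2, 5/2): F = (-3.750, -16.750).
Jacobian J = [[4·x₁·x₂ + 4·x₂, 2·x₁^2 + 4·x₁], [3·x₂ + 1, 3·x₁]].
At the point, J = [[-5.000, -1.500], [8.500, -4.500]] (det J = 35.250).
Solving J·Δ = −F gives Δ = (0.234, -3.280).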